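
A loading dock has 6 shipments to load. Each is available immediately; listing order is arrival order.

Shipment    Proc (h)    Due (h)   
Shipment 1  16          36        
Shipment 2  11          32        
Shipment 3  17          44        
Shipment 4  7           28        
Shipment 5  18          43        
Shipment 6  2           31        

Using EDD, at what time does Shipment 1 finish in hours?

36

EDD (increasing due date): Shipment 4 Shipment 6 Shipment 2 Shipment 1 Shipment 5 Shipment 3.
Shipment 4: 0→7
Shipment 6: 7→9
Shipment 2: 9→20
Shipment 1: 20→36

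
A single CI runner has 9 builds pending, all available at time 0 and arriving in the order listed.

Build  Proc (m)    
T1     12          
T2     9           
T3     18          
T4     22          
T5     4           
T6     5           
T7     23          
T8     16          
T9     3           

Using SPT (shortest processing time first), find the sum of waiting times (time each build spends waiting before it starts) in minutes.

SPT (increasing processing time): T9 T5 T6 T2 T1 T8 T3 T4 T7.
T9: waits 0, runs 0→3
T5: waits 3, runs 3→7
T6: waits 7, runs 7→12
T2: waits 12, runs 12→21
T1: waits 21, runs 21→33
T8: waits 33, runs 33→49
T3: waits 49, runs 49→67
T4: waits 67, runs 67→89
T7: waits 89, runs 89→112
Sum = 0+3+7+12+21+33+49+67+89 = 281.

281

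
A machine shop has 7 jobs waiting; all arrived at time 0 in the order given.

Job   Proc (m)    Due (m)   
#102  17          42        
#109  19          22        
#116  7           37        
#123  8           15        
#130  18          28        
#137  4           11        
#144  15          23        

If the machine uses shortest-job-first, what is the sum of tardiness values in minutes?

SPT (increasing processing time): #137 #116 #123 #144 #102 #130 #109.
#137: 0→4, due 11, tardiness 0
#116: 4→11, due 37, tardiness 0
#123: 11→19, due 15, tardiness 4
#144: 19→34, due 23, tardiness 11
#102: 34→51, due 42, tardiness 9
#130: 51→69, due 28, tardiness 41
#109: 69→88, due 22, tardiness 66
Sum = 0+0+4+11+9+41+66 = 131.

131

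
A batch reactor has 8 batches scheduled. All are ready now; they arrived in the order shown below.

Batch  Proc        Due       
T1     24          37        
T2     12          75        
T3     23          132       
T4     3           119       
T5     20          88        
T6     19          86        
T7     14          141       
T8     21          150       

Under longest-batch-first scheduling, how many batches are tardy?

LPT (decreasing processing time): T1 T3 T8 T5 T6 T7 T2 T4.
T1: 0→24, due 37, tardiness 0
T3: 24→47, due 132, tardiness 0
T8: 47→68, due 150, tardiness 0
T5: 68→88, due 88, tardiness 0
T6: 88→107, due 86, tardiness 21
T7: 107→121, due 141, tardiness 0
T2: 121→133, due 75, tardiness 58
T4: 133→136, due 119, tardiness 17
Late batches: 3.

3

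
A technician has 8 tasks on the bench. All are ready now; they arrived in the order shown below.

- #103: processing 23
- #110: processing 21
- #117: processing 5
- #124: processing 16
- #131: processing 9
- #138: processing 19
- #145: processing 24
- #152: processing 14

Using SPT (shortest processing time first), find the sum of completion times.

476

SPT (increasing processing time): #117 #131 #152 #124 #138 #110 #103 #145.
#117: 0→5
#131: 5→14
#152: 14→28
#124: 28→44
#138: 44→63
#110: 63→84
#103: 84→107
#145: 107→131
Sum = 5+14+28+44+63+84+107+131 = 476.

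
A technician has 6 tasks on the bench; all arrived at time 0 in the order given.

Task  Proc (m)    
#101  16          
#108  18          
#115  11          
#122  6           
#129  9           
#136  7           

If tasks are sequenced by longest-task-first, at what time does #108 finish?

LPT (decreasing processing time): #108 #101 #115 #129 #136 #122.
#108: 0→18

18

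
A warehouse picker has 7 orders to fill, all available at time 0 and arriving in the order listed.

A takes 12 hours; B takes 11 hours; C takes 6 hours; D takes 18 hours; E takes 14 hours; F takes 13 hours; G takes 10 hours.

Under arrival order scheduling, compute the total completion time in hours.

FIFO (arrival order): A B C D E F G.
A: 0→12
B: 12→23
C: 23→29
D: 29→47
E: 47→61
F: 61→74
G: 74→84
Sum = 12+23+29+47+61+74+84 = 330.

330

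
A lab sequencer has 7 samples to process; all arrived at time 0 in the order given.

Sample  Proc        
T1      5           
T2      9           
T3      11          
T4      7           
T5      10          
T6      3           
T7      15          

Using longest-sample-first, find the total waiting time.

231

LPT (decreasing processing time): T7 T3 T5 T2 T4 T1 T6.
T7: waits 0, runs 0→15
T3: waits 15, runs 15→26
T5: waits 26, runs 26→36
T2: waits 36, runs 36→45
T4: waits 45, runs 45→52
T1: waits 52, runs 52→57
T6: waits 57, runs 57→60
Sum = 0+15+26+36+45+52+57 = 231.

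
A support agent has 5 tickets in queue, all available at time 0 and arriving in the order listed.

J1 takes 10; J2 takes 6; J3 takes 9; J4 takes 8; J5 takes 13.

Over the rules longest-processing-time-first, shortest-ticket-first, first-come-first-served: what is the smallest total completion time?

122

LPT (decreasing processing time): J5 J1 J3 J4 J2.
J5: 0→13
J1: 13→23
J3: 23→32
J4: 32→40
J2: 40→46
Sum = 13+23+32+40+46 = 154.
SPT (increasing processing time): J2 J4 J3 J1 J5.
J2: 0→6
J4: 6→14
J3: 14→23
J1: 23→33
J5: 33→46
Sum = 6+14+23+33+46 = 122.
FIFO (arrival order): J1 J2 J3 J4 J5.
J1: 0→10
J2: 10→16
J3: 16→25
J4: 25→33
J5: 33→46
Sum = 10+16+25+33+46 = 130.
LPT 154, SPT 122, FIFO 130 → minimum 122.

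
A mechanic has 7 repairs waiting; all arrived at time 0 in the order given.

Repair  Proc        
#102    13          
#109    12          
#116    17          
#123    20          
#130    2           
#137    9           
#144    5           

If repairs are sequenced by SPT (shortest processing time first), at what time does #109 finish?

SPT (increasing processing time): #130 #144 #137 #109 #102 #116 #123.
#130: 0→2
#144: 2→7
#137: 7→16
#109: 16→28

28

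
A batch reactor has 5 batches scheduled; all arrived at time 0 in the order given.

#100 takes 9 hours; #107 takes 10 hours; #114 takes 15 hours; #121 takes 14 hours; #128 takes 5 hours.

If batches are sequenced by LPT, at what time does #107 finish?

39

LPT (decreasing processing time): #114 #121 #107 #100 #128.
#114: 0→15
#121: 15→29
#107: 29→39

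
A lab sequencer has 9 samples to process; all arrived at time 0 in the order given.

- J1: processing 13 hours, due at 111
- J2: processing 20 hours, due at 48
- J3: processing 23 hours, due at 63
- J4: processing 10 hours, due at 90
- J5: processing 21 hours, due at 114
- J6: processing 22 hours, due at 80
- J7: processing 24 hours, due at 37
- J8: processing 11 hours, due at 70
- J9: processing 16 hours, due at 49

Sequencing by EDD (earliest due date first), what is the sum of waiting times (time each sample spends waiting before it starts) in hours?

686

EDD (increasing due date): J7 J2 J9 J3 J8 J6 J4 J1 J5.
J7: waits 0, runs 0→24
J2: waits 24, runs 24→44
J9: waits 44, runs 44→60
J3: waits 60, runs 60→83
J8: waits 83, runs 83→94
J6: waits 94, runs 94→116
J4: waits 116, runs 116→126
J1: waits 126, runs 126→139
J5: waits 139, runs 139→160
Sum = 0+24+44+60+83+94+116+126+139 = 686.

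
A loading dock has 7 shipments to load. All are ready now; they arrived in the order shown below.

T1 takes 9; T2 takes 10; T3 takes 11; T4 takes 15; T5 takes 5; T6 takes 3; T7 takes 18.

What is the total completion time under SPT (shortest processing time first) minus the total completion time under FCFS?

SPT (increasing processing time): T6 T5 T1 T2 T3 T4 T7.
T6: 0→3
T5: 3→8
T1: 8→17
T2: 17→27
T3: 27→38
T4: 38→53
T7: 53→71
Sum = 3+8+17+27+38+53+71 = 217.
FIFO (arrival order): T1 T2 T3 T4 T5 T6 T7.
T1: 0→9
T2: 9→19
T3: 19→30
T4: 30→45
T5: 45→50
T6: 50→53
T7: 53→71
Sum = 9+19+30+45+50+53+71 = 277.
Difference = 217 − 277 = -60.

-60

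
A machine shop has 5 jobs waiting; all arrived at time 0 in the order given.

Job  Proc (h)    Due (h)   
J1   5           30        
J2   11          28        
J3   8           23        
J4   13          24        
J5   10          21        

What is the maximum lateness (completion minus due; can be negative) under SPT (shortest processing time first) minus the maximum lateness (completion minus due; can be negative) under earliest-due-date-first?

SPT (increasing processing time): J1 J3 J5 J2 J4.
J1: 0→5, due 30, lateness -25
J3: 5→13, due 23, lateness -10
J5: 13→23, due 21, lateness 2
J2: 23→34, due 28, lateness 6
J4: 34→47, due 24, lateness 23
Maximum = 23.
EDD (increasing due date): J5 J3 J4 J2 J1.
J5: 0→10, due 21, lateness -11
J3: 10→18, due 23, lateness -5
J4: 18→31, due 24, lateness 7
J2: 31→42, due 28, lateness 14
J1: 42→47, due 30, lateness 17
Maximum = 17.
Difference = 23 − 17 = 6.

6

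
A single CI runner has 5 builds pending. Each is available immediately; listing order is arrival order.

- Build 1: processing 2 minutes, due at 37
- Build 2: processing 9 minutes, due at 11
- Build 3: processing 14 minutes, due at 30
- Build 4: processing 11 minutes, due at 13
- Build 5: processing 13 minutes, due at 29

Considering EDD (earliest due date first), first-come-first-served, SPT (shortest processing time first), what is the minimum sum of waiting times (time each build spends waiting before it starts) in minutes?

70

EDD (increasing due date): Build 2 Build 4 Build 5 Build 3 Build 1.
Build 2: waits 0, runs 0→9
Build 4: waits 9, runs 9→20
Build 5: waits 20, runs 20→33
Build 3: waits 33, runs 33→47
Build 1: waits 47, runs 47→49
Sum = 0+9+20+33+47 = 109.
FIFO (arrival order): Build 1 Build 2 Build 3 Build 4 Build 5.
Build 1: waits 0, runs 0→2
Build 2: waits 2, runs 2→11
Build 3: waits 11, runs 11→25
Build 4: waits 25, runs 25→36
Build 5: waits 36, runs 36→49
Sum = 0+2+11+25+36 = 74.
SPT (increasing processing time): Build 1 Build 2 Build 4 Build 5 Build 3.
Build 1: waits 0, runs 0→2
Build 2: waits 2, runs 2→11
Build 4: waits 11, runs 11→22
Build 5: waits 22, runs 22→35
Build 3: waits 35, runs 35→49
Sum = 0+2+11+22+35 = 70.
EDD 109, FIFO 74, SPT 70 → minimum 70.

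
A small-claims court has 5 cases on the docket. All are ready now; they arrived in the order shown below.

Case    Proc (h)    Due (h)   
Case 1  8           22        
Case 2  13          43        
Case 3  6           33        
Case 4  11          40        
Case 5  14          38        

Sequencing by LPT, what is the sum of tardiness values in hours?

43

LPT (decreasing processing time): Case 5 Case 2 Case 4 Case 1 Case 3.
Case 5: 0→14, due 38, tardiness 0
Case 2: 14→27, due 43, tardiness 0
Case 4: 27→38, due 40, tardiness 0
Case 1: 38→46, due 22, tardiness 24
Case 3: 46→52, due 33, tardiness 19
Sum = 0+0+0+24+19 = 43.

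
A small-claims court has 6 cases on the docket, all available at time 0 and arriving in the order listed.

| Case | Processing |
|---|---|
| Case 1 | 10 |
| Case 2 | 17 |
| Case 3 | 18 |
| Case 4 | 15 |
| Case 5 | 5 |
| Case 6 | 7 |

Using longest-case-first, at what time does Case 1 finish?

LPT (decreasing processing time): Case 3 Case 2 Case 4 Case 1 Case 6 Case 5.
Case 3: 0→18
Case 2: 18→35
Case 4: 35→50
Case 1: 50→60

60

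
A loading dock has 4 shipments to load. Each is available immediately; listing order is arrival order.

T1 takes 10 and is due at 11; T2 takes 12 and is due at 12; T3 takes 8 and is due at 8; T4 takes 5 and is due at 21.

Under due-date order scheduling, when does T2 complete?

EDD (increasing due date): T3 T1 T2 T4.
T3: 0→8
T1: 8→18
T2: 18→30

30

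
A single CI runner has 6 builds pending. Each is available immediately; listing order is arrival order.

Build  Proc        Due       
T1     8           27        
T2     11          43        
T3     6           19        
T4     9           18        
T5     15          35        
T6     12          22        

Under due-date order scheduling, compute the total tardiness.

EDD (increasing due date): T4 T3 T6 T1 T5 T2.
T4: 0→9, due 18, tardiness 0
T3: 9→15, due 19, tardiness 0
T6: 15→27, due 22, tardiness 5
T1: 27→35, due 27, tardiness 8
T5: 35→50, due 35, tardiness 15
T2: 50→61, due 43, tardiness 18
Sum = 0+0+5+8+15+18 = 46.

46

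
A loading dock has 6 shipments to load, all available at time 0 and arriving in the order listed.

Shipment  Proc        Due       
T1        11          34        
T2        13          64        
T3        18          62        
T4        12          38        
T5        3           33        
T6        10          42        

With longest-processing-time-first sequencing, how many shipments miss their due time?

LPT (decreasing processing time): T3 T2 T4 T1 T6 T5.
T3: 0→18, due 62, tardiness 0
T2: 18→31, due 64, tardiness 0
T4: 31→43, due 38, tardiness 5
T1: 43→54, due 34, tardiness 20
T6: 54→64, due 42, tardiness 22
T5: 64→67, due 33, tardiness 34
Late shipments: 4.

4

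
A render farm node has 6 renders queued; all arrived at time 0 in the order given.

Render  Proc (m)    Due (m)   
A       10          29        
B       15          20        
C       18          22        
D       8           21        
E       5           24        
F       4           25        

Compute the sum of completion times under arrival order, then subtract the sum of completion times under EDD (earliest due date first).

FIFO (arrival order): A B C D E F.
A: 0→10
B: 10→25
C: 25→43
D: 43→51
E: 51→56
F: 56→60
Sum = 10+25+43+51+56+60 = 245.
EDD (increasing due date): B D C E F A.
B: 0→15
D: 15→23
C: 23→41
E: 41→46
F: 46→50
A: 50→60
Sum = 15+23+41+46+50+60 = 235.
Difference = 245 − 235 = 10.

10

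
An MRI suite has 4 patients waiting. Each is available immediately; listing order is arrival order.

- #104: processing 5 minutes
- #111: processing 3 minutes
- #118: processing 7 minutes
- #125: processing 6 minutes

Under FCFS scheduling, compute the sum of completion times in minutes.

FIFO (arrival order): #104 #111 #118 #125.
#104: 0→5
#111: 5→8
#118: 8→15
#125: 15→21
Sum = 5+8+15+21 = 49.

49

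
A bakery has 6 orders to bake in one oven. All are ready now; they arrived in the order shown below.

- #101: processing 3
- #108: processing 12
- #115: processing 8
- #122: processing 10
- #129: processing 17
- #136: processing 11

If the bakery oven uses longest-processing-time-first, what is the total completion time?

255

LPT (decreasing processing time): #129 #108 #136 #122 #115 #101.
#129: 0→17
#108: 17→29
#136: 29→40
#122: 40→50
#115: 50→58
#101: 58→61
Sum = 17+29+40+50+58+61 = 255.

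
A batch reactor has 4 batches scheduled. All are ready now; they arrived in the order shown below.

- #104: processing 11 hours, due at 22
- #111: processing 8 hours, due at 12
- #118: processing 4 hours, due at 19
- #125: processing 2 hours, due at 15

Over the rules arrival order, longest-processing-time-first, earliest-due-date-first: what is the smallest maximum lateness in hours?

FIFO (arrival order): #104 #111 #118 #125.
#104: 0→11, due 22, lateness -11
#111: 11→19, due 12, lateness 7
#118: 19→23, due 19, lateness 4
#125: 23→25, due 15, lateness 10
Maximum = 10.
LPT (decreasing processing time): #104 #111 #118 #125.
#104: 0→11, due 22, lateness -11
#111: 11→19, due 12, lateness 7
#118: 19→23, due 19, lateness 4
#125: 23→25, due 15, lateness 10
Maximum = 10.
EDD (increasing due date): #111 #125 #118 #104.
#111: 0→8, due 12, lateness -4
#125: 8→10, due 15, lateness -5
#118: 10→14, due 19, lateness -5
#104: 14→25, due 22, lateness 3
Maximum = 3.
FIFO 10, LPT 10, EDD 3 → minimum 3.

3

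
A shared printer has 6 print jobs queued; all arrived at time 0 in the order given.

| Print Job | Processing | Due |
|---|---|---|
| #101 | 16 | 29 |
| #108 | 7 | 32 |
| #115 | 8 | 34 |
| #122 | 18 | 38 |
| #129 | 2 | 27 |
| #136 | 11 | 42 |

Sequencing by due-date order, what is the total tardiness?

33

EDD (increasing due date): #129 #101 #108 #115 #122 #136.
#129: 0→2, due 27, tardiness 0
#101: 2→18, due 29, tardiness 0
#108: 18→25, due 32, tardiness 0
#115: 25→33, due 34, tardiness 0
#122: 33→51, due 38, tardiness 13
#136: 51→62, due 42, tardiness 20
Sum = 0+0+0+0+13+20 = 33.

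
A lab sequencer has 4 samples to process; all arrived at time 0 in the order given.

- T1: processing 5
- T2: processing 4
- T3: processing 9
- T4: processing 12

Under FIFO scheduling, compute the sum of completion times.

62

FIFO (arrival order): T1 T2 T3 T4.
T1: 0→5
T2: 5→9
T3: 9→18
T4: 18→30
Sum = 5+9+18+30 = 62.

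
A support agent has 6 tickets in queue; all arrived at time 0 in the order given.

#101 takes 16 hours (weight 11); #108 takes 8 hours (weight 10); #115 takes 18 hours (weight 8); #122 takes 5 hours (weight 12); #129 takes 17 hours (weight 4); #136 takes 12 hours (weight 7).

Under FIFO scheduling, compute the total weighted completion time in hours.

FIFO (arrival order): #101 #108 #115 #122 #129 #136.
#101: finishes 16, weight 11, w·C = 176
#108: finishes 24, weight 10, w·C = 240
#115: finishes 42, weight 8, w·C = 336
#122: finishes 47, weight 12, w·C = 564
#129: finishes 64, weight 4, w·C = 256
#136: finishes 76, weight 7, w·C = 532
Sum = 176+240+336+564+256+532 = 2104.

2104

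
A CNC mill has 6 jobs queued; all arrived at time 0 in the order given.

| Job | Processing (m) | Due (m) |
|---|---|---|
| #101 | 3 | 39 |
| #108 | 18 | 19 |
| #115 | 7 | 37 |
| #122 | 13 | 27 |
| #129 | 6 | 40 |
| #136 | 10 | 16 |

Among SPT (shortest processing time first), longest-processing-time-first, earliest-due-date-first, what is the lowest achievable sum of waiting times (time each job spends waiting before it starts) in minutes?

93

SPT (increasing processing time): #101 #129 #115 #136 #122 #108.
#101: waits 0, runs 0→3
#129: waits 3, runs 3→9
#115: waits 9, runs 9→16
#136: waits 16, runs 16→26
#122: waits 26, runs 26→39
#108: waits 39, runs 39→57
Sum = 0+3+9+16+26+39 = 93.
LPT (decreasing processing time): #108 #122 #136 #115 #129 #101.
#108: waits 0, runs 0→18
#122: waits 18, runs 18→31
#136: waits 31, runs 31→41
#115: waits 41, runs 41→48
#129: waits 48, runs 48→54
#101: waits 54, runs 54→57
Sum = 0+18+31+41+48+54 = 192.
EDD (increasing due date): #136 #108 #122 #115 #101 #129.
#136: waits 0, runs 0→10
#108: waits 10, runs 10→28
#122: waits 28, runs 28→41
#115: waits 41, runs 41→48
#101: waits 48, runs 48→51
#129: waits 51, runs 51→57
Sum = 0+10+28+41+48+51 = 178.
SPT 93, LPT 192, EDD 178 → minimum 93.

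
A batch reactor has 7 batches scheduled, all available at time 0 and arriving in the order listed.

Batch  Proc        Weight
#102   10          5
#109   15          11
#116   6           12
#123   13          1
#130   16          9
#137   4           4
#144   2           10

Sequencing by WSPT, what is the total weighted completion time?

WSPT (decreasing weight/processing-time ratio): #144 #116 #137 #109 #130 #102 #123.
#144: finishes 2, weight 10, w·C = 20
#116: finishes 8, weight 12, w·C = 96
#137: finishes 12, weight 4, w·C = 48
#109: finishes 27, weight 11, w·C = 297
#130: finishes 43, weight 9, w·C = 387
#102: finishes 53, weight 5, w·C = 265
#123: finishes 66, weight 1, w·C = 66
Sum = 20+96+48+297+387+265+66 = 1179.

1179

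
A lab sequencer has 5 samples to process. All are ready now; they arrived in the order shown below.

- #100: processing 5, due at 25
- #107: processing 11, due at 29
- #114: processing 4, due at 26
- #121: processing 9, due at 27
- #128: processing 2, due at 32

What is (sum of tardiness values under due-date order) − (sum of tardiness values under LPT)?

-3

EDD (increasing due date): #100 #114 #121 #107 #128.
#100: 0→5, due 25, tardiness 0
#114: 5→9, due 26, tardiness 0
#121: 9→18, due 27, tardiness 0
#107: 18→29, due 29, tardiness 0
#128: 29→31, due 32, tardiness 0
Sum = 0+0+0+0+0 = 0.
LPT (decreasing processing time): #107 #121 #100 #114 #128.
#107: 0→11, due 29, tardiness 0
#121: 11→20, due 27, tardiness 0
#100: 20→25, due 25, tardiness 0
#114: 25→29, due 26, tardiness 3
#128: 29→31, due 32, tardiness 0
Sum = 0+0+0+3+0 = 3.
Difference = 0 − 3 = -3.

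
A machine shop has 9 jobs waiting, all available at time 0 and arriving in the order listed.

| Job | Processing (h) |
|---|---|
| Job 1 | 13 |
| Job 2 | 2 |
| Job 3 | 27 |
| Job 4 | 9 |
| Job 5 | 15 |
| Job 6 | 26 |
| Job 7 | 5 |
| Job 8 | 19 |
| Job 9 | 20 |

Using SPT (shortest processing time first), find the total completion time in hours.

SPT (increasing processing time): Job 2 Job 7 Job 4 Job 1 Job 5 Job 8 Job 9 Job 6 Job 3.
Job 2: 0→2
Job 7: 2→7
Job 4: 7→16
Job 1: 16→29
Job 5: 29→44
Job 8: 44→63
Job 9: 63→83
Job 6: 83→109
Job 3: 109→136
Sum = 2+7+16+29+44+63+83+109+136 = 489.

489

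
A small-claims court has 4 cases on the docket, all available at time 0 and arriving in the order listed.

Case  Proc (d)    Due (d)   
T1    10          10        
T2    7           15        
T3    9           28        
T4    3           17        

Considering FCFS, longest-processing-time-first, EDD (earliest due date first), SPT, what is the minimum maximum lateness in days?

FIFO (arrival order): T1 T2 T3 T4.
T1: 0→10, due 10, lateness 0
T2: 10→17, due 15, lateness 2
T3: 17→26, due 28, lateness -2
T4: 26→29, due 17, lateness 12
Maximum = 12.
LPT (decreasing processing time): T1 T3 T2 T4.
T1: 0→10, due 10, lateness 0
T3: 10→19, due 28, lateness -9
T2: 19→26, due 15, lateness 11
T4: 26→29, due 17, lateness 12
Maximum = 12.
EDD (increasing due date): T1 T2 T4 T3.
T1: 0→10, due 10, lateness 0
T2: 10→17, due 15, lateness 2
T4: 17→20, due 17, lateness 3
T3: 20→29, due 28, lateness 1
Maximum = 3.
SPT (increasing processing time): T4 T2 T3 T1.
T4: 0→3, due 17, lateness -14
T2: 3→10, due 15, lateness -5
T3: 10→19, due 28, lateness -9
T1: 19→29, due 10, lateness 19
Maximum = 19.
FIFO 12, LPT 12, EDD 3, SPT 19 → minimum 3.

3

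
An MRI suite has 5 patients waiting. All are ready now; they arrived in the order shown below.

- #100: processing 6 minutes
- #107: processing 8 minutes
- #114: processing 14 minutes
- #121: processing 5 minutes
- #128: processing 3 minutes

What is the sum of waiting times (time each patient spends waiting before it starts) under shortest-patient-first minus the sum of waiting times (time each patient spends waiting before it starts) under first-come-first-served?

-34

SPT (increasing processing time): #128 #121 #100 #107 #114.
#128: waits 0, runs 0→3
#121: waits 3, runs 3→8
#100: waits 8, runs 8→14
#107: waits 14, runs 14→22
#114: waits 22, runs 22→36
Sum = 0+3+8+14+22 = 47.
FIFO (arrival order): #100 #107 #114 #121 #128.
#100: waits 0, runs 0→6
#107: waits 6, runs 6→14
#114: waits 14, runs 14→28
#121: waits 28, runs 28→33
#128: waits 33, runs 33→36
Sum = 0+6+14+28+33 = 81.
Difference = 47 − 81 = -34.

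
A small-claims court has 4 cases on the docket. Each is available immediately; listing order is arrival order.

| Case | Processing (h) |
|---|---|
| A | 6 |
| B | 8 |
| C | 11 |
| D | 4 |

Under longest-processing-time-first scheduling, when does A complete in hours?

25

LPT (decreasing processing time): C B A D.
C: 0→11
B: 11→19
A: 19→25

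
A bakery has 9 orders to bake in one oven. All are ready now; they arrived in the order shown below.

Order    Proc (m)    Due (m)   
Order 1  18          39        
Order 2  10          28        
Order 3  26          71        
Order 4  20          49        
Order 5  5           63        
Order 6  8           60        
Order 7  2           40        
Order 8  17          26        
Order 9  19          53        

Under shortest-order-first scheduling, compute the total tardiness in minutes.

SPT (increasing processing time): Order 7 Order 5 Order 6 Order 2 Order 8 Order 1 Order 9 Order 4 Order 3.
Order 7: 0→2, due 40, tardiness 0
Order 5: 2→7, due 63, tardiness 0
Order 6: 7→15, due 60, tardiness 0
Order 2: 15→25, due 28, tardiness 0
Order 8: 25→42, due 26, tardiness 16
Order 1: 42→60, due 39, tardiness 21
Order 9: 60→79, due 53, tardiness 26
Order 4: 79→99, due 49, tardiness 50
Order 3: 99→125, due 71, tardiness 54
Sum = 0+0+0+0+16+21+26+50+54 = 167.

167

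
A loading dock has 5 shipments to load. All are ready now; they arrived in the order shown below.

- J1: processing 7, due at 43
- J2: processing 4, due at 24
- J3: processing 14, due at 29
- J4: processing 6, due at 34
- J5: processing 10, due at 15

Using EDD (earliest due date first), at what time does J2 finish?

EDD (increasing due date): J5 J2 J3 J4 J1.
J5: 0→10
J2: 10→14

14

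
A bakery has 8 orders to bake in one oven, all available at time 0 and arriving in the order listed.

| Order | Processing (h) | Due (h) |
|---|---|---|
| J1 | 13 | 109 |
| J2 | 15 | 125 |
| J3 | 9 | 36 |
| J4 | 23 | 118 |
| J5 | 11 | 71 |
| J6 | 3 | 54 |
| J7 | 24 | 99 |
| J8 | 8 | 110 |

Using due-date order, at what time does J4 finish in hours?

EDD (increasing due date): J3 J6 J5 J7 J1 J8 J4 J2.
J3: 0→9
J6: 9→12
J5: 12→23
J7: 23→47
J1: 47→60
J8: 60→68
J4: 68→91

91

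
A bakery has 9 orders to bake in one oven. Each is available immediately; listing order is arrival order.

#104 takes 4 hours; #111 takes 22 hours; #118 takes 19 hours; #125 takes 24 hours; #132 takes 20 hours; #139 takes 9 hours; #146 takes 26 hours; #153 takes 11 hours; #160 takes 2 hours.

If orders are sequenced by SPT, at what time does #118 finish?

SPT (increasing processing time): #160 #104 #139 #153 #118 #132 #111 #125 #146.
#160: 0→2
#104: 2→6
#139: 6→15
#153: 15→26
#118: 26→45

45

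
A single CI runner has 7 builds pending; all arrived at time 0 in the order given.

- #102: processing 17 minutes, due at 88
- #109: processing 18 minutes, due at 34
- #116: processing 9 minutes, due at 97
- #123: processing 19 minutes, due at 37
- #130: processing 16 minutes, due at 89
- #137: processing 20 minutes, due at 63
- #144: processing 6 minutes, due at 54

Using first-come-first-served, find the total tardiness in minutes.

FIFO (arrival order): #102 #109 #116 #123 #130 #137 #144.
#102: 0→17, due 88, tardiness 0
#109: 17→35, due 34, tardiness 1
#116: 35→44, due 97, tardiness 0
#123: 44→63, due 37, tardiness 26
#130: 63→79, due 89, tardiness 0
#137: 79→99, due 63, tardiness 36
#144: 99→105, due 54, tardiness 51
Sum = 0+1+0+26+0+36+51 = 114.

114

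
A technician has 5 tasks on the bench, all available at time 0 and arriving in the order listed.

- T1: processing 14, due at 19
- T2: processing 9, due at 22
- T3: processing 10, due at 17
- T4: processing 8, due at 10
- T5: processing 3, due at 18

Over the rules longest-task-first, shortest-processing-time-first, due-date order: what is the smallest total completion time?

LPT (decreasing processing time): T1 T3 T2 T4 T5.
T1: 0→14
T3: 14→24
T2: 24→33
T4: 33→41
T5: 41→44
Sum = 14+24+33+41+44 = 156.
SPT (increasing processing time): T5 T4 T2 T3 T1.
T5: 0→3
T4: 3→11
T2: 11→20
T3: 20→30
T1: 30→44
Sum = 3+11+20+30+44 = 108.
EDD (increasing due date): T4 T3 T5 T1 T2.
T4: 0→8
T3: 8→18
T5: 18→21
T1: 21→35
T2: 35→44
Sum = 8+18+21+35+44 = 126.
LPT 156, SPT 108, EDD 126 → minimum 108.

108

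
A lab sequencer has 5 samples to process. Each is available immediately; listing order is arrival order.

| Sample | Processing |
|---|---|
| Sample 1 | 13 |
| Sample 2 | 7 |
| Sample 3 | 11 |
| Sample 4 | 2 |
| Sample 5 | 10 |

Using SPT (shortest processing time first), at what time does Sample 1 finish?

43

SPT (increasing processing time): Sample 4 Sample 2 Sample 5 Sample 3 Sample 1.
Sample 4: 0→2
Sample 2: 2→9
Sample 5: 9→19
Sample 3: 19→30
Sample 1: 30→43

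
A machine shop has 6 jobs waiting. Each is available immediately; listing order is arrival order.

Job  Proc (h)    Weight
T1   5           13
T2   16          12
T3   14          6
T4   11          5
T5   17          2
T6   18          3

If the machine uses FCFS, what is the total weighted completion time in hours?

1126

FIFO (arrival order): T1 T2 T3 T4 T5 T6.
T1: finishes 5, weight 13, w·C = 65
T2: finishes 21, weight 12, w·C = 252
T3: finishes 35, weight 6, w·C = 210
T4: finishes 46, weight 5, w·C = 230
T5: finishes 63, weight 2, w·C = 126
T6: finishes 81, weight 3, w·C = 243
Sum = 65+252+210+230+126+243 = 1126.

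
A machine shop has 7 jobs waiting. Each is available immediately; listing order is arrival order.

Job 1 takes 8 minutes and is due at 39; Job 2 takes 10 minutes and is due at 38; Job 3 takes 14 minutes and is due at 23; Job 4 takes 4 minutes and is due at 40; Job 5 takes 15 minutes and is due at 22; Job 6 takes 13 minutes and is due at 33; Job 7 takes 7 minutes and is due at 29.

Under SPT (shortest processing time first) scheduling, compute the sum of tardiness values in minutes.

91

SPT (increasing processing time): Job 4 Job 7 Job 1 Job 2 Job 6 Job 3 Job 5.
Job 4: 0→4, due 40, tardiness 0
Job 7: 4→11, due 29, tardiness 0
Job 1: 11→19, due 39, tardiness 0
Job 2: 19→29, due 38, tardiness 0
Job 6: 29→42, due 33, tardiness 9
Job 3: 42→56, due 23, tardiness 33
Job 5: 56→71, due 22, tardiness 49
Sum = 0+0+0+0+9+33+49 = 91.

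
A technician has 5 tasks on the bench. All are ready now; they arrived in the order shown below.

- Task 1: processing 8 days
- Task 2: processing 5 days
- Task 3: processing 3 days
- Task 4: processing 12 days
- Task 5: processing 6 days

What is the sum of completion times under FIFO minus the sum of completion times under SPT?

18

FIFO (arrival order): Task 1 Task 2 Task 3 Task 4 Task 5.
Task 1: 0→8
Task 2: 8→13
Task 3: 13→16
Task 4: 16→28
Task 5: 28→34
Sum = 8+13+16+28+34 = 99.
SPT (increasing processing time): Task 3 Task 2 Task 5 Task 1 Task 4.
Task 3: 0→3
Task 2: 3→8
Task 5: 8→14
Task 1: 14→22
Task 4: 22→34
Sum = 3+8+14+22+34 = 81.
Difference = 99 − 81 = 18.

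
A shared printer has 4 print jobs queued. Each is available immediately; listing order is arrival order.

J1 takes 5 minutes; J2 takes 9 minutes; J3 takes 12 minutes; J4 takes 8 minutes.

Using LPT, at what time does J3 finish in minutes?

LPT (decreasing processing time): J3 J2 J4 J1.
J3: 0→12

12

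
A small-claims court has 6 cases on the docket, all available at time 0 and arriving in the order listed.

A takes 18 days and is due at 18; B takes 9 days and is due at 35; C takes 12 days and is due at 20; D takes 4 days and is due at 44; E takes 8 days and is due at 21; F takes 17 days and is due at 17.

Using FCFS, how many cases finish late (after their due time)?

FIFO (arrival order): A B C D E F.
A: 0→18, due 18, tardiness 0
B: 18→27, due 35, tardiness 0
C: 27→39, due 20, tardiness 19
D: 39→43, due 44, tardiness 0
E: 43→51, due 21, tardiness 30
F: 51→68, due 17, tardiness 51
Late cases: 3.

3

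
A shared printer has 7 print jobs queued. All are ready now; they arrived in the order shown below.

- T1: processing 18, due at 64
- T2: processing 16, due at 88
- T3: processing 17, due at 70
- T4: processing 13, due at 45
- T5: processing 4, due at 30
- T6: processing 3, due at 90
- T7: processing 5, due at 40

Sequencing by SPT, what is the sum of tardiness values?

12

SPT (increasing processing time): T6 T5 T7 T4 T2 T3 T1.
T6: 0→3, due 90, tardiness 0
T5: 3→7, due 30, tardiness 0
T7: 7→12, due 40, tardiness 0
T4: 12→25, due 45, tardiness 0
T2: 25→41, due 88, tardiness 0
T3: 41→58, due 70, tardiness 0
T1: 58→76, due 64, tardiness 12
Sum = 0+0+0+0+0+0+12 = 12.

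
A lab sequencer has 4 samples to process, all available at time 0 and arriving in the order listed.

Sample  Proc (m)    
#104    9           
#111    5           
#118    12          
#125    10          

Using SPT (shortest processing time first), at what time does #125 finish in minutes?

24

SPT (increasing processing time): #111 #104 #125 #118.
#111: 0→5
#104: 5→14
#125: 14→24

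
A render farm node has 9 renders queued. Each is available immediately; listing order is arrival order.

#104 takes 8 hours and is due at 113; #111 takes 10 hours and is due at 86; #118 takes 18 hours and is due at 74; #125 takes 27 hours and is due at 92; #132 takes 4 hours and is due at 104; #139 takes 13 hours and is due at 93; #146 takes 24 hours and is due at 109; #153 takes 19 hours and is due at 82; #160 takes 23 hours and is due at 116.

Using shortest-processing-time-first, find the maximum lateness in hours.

54

SPT (increasing processing time): #132 #104 #111 #139 #118 #153 #160 #146 #125.
#132: 0→4, due 104, lateness -100
#104: 4→12, due 113, lateness -101
#111: 12→22, due 86, lateness -64
#139: 22→35, due 93, lateness -58
#118: 35→53, due 74, lateness -21
#153: 53→72, due 82, lateness -10
#160: 72→95, due 116, lateness -21
#146: 95→119, due 109, lateness 10
#125: 119→146, due 92, lateness 54
Maximum = 54.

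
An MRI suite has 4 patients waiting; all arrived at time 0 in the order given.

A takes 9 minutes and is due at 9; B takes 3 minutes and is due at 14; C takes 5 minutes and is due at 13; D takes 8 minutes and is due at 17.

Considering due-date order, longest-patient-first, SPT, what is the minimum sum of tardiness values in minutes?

12

EDD (increasing due date): A C B D.
A: 0→9, due 9, tardiness 0
C: 9→14, due 13, tardiness 1
B: 14→17, due 14, tardiness 3
D: 17→25, due 17, tardiness 8
Sum = 0+1+3+8 = 12.
LPT (decreasing processing time): A D C B.
A: 0→9, due 9, tardiness 0
D: 9→17, due 17, tardiness 0
C: 17→22, due 13, tardiness 9
B: 22→25, due 14, tardiness 11
Sum = 0+0+9+11 = 20.
SPT (increasing processing time): B C D A.
B: 0→3, due 14, tardiness 0
C: 3→8, due 13, tardiness 0
D: 8→16, due 17, tardiness 0
A: 16→25, due 9, tardiness 16
Sum = 0+0+0+16 = 16.
EDD 12, LPT 20, SPT 16 → minimum 12.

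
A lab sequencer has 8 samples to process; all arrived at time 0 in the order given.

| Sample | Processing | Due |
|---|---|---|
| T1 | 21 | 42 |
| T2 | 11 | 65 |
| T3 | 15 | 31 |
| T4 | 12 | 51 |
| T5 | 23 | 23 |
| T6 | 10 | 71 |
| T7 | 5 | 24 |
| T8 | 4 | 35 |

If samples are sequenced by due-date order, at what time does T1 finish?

EDD (increasing due date): T5 T7 T3 T8 T1 T4 T2 T6.
T5: 0→23
T7: 23→28
T3: 28→43
T8: 43→47
T1: 47→68

68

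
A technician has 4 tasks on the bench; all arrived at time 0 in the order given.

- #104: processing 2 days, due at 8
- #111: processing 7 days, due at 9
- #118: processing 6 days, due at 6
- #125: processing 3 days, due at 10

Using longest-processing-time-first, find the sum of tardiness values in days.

LPT (decreasing processing time): #111 #118 #125 #104.
#111: 0→7, due 9, tardiness 0
#118: 7→13, due 6, tardiness 7
#125: 13→16, due 10, tardiness 6
#104: 16→18, due 8, tardiness 10
Sum = 0+7+6+10 = 23.

23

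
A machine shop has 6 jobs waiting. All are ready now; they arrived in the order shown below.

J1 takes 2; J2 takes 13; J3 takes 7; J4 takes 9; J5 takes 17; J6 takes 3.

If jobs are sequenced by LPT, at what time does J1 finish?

51

LPT (decreasing processing time): J5 J2 J4 J3 J6 J1.
J5: 0→17
J2: 17→30
J4: 30→39
J3: 39→46
J6: 46→49
J1: 49→51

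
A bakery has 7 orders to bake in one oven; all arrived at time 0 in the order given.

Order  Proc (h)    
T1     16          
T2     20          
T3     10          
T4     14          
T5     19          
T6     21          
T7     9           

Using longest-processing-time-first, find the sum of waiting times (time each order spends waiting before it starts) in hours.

388

LPT (decreasing processing time): T6 T2 T5 T1 T4 T3 T7.
T6: waits 0, runs 0→21
T2: waits 21, runs 21→41
T5: waits 41, runs 41→60
T1: waits 60, runs 60→76
T4: waits 76, runs 76→90
T3: waits 90, runs 90→100
T7: waits 100, runs 100→109
Sum = 0+21+41+60+76+90+100 = 388.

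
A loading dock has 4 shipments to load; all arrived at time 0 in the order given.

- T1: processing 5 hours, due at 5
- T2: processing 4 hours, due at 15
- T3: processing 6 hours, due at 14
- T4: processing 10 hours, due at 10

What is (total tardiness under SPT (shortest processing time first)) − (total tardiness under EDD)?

SPT (increasing processing time): T2 T1 T3 T4.
T2: 0→4, due 15, tardiness 0
T1: 4→9, due 5, tardiness 4
T3: 9→15, due 14, tardiness 1
T4: 15→25, due 10, tardiness 15
Sum = 0+4+1+15 = 20.
EDD (increasing due date): T1 T4 T3 T2.
T1: 0→5, due 5, tardiness 0
T4: 5→15, due 10, tardiness 5
T3: 15→21, due 14, tardiness 7
T2: 21→25, due 15, tardiness 10
Sum = 0+5+7+10 = 22.
Difference = 20 − 22 = -2.

-2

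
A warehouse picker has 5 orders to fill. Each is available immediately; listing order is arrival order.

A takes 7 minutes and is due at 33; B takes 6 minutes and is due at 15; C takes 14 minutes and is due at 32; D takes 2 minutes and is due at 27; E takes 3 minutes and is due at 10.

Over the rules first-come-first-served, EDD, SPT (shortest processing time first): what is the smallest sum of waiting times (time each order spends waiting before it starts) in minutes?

FIFO (arrival order): A B C D E.
A: waits 0, runs 0→7
B: waits 7, runs 7→13
C: waits 13, runs 13→27
D: waits 27, runs 27→29
E: waits 29, runs 29→32
Sum = 0+7+13+27+29 = 76.
EDD (increasing due date): E B D C A.
E: waits 0, runs 0→3
B: waits 3, runs 3→9
D: waits 9, runs 9→11
C: waits 11, runs 11→25
A: waits 25, runs 25→32
Sum = 0+3+9+11+25 = 48.
SPT (increasing processing time): D E B A C.
D: waits 0, runs 0→2
E: waits 2, runs 2→5
B: waits 5, runs 5→11
A: waits 11, runs 11→18
C: waits 18, runs 18→32
Sum = 0+2+5+11+18 = 36.
FIFO 76, EDD 48, SPT 36 → minimum 36.

36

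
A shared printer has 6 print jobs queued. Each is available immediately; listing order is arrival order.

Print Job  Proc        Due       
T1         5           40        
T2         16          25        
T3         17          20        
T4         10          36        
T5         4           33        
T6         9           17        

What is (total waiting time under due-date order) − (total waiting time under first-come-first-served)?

15

EDD (increasing due date): T6 T3 T2 T5 T4 T1.
T6: waits 0, runs 0→9
T3: waits 9, runs 9→26
T2: waits 26, runs 26→42
T5: waits 42, runs 42→46
T4: waits 46, runs 46→56
T1: waits 56, runs 56→61
Sum = 0+9+26+42+46+56 = 179.
FIFO (arrival order): T1 T2 T3 T4 T5 T6.
T1: waits 0, runs 0→5
T2: waits 5, runs 5→21
T3: waits 21, runs 21→38
T4: waits 38, runs 38→48
T5: waits 48, runs 48→52
T6: waits 52, runs 52→61
Sum = 0+5+21+38+48+52 = 164.
Difference = 179 − 164 = 15.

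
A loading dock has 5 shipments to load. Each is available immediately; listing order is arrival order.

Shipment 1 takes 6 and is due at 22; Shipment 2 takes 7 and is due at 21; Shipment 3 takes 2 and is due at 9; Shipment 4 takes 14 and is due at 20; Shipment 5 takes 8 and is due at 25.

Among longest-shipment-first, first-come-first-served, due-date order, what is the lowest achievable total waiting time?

63

LPT (decreasing processing time): Shipment 4 Shipment 5 Shipment 2 Shipment 1 Shipment 3.
Shipment 4: waits 0, runs 0→14
Shipment 5: waits 14, runs 14→22
Shipment 2: waits 22, runs 22→29
Shipment 1: waits 29, runs 29→35
Shipment 3: waits 35, runs 35→37
Sum = 0+14+22+29+35 = 100.
FIFO (arrival order): Shipment 1 Shipment 2 Shipment 3 Shipment 4 Shipment 5.
Shipment 1: waits 0, runs 0→6
Shipment 2: waits 6, runs 6→13
Shipment 3: waits 13, runs 13→15
Shipment 4: waits 15, runs 15→29
Shipment 5: waits 29, runs 29→37
Sum = 0+6+13+15+29 = 63.
EDD (increasing due date): Shipment 3 Shipment 4 Shipment 2 Shipment 1 Shipment 5.
Shipment 3: waits 0, runs 0→2
Shipment 4: waits 2, runs 2→16
Shipment 2: waits 16, runs 16→23
Shipment 1: waits 23, runs 23→29
Shipment 5: waits 29, runs 29→37
Sum = 0+2+16+23+29 = 70.
LPT 100, FIFO 63, EDD 70 → minimum 63.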